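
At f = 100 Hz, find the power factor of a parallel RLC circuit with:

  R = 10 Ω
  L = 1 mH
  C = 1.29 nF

Step 1 — Angular frequency: ω = 2π·f = 2π·100 = 628.3 rad/s.
Step 2 — Component impedances:
  R: Z = R = 10 Ω
  L: Z = jωL = j·628.3·0.001 = 0 + j0.6283 Ω
  C: Z = 1/(jωC) = -j/(ω·C) = 0 - j1.234e+06 Ω
Step 3 — Parallel combination: 1/Z_total = 1/R + 1/L + 1/C; Z_total = 0.03932 + j0.6258 Ω = 0.6271∠86.4° Ω.
Step 4 — Power factor: PF = cos(φ) = Re(Z)/|Z| = 0.039323/0.62708 = 0.06271.
Step 5 — Type: Im(Z) = 0.6258 ⇒ lagging (phase φ = 86.4°).

PF = 0.06271 (lagging, φ = 86.4°)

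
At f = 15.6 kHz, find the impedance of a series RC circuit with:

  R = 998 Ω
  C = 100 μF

Step 1 — Angular frequency: ω = 2π·f = 2π·1.56e+04 = 9.802e+04 rad/s.
Step 2 — Component impedances:
  R: Z = R = 998 Ω
  C: Z = 1/(jωC) = -j/(ω·C) = 0 - j0.102 Ω
Step 3 — Series combination: Z_total = R + C = 998 - j0.102 Ω = 998∠-0.0° Ω.

Z = 998 - j0.102 Ω = 998∠-0.0° Ω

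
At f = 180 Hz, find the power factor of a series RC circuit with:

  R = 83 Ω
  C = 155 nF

Step 1 — Angular frequency: ω = 2π·f = 2π·180 = 1131 rad/s.
Step 2 — Component impedances:
  R: Z = R = 83 Ω
  C: Z = 1/(jωC) = -j/(ω·C) = 0 - j5704 Ω
Step 3 — Series combination: Z_total = R + C = 83 - j5704 Ω = 5705∠-89.2° Ω.
Step 4 — Power factor: PF = cos(φ) = Re(Z)/|Z| = 83/5705 = 0.01455.
Step 5 — Type: Im(Z) = -5704 ⇒ leading (phase φ = -89.2°).

PF = 0.01455 (leading, φ = -89.2°)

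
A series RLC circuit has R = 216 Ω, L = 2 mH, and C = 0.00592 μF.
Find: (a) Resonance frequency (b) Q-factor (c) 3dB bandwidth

Step 1 — Resonance: ω₀ = 1/√(LC) = 1/√(0.002·5.92e-09) = 2.906e+05 rad/s.
Step 2 — f₀ = ω₀/(2π) = 4.625e+04 Hz.
Step 3 — Series Q: Q = ω₀L/R = 2.906e+05·0.002/216 = 2.691.
Step 4 — Bandwidth: Δω = ω₀/Q = 1.08e+05 rad/s; BW = Δω/(2π) = 1.719e+04 Hz.

(a) f₀ = 4.625e+04 Hz  (b) Q = 2.691  (c) BW = 1.719e+04 Hz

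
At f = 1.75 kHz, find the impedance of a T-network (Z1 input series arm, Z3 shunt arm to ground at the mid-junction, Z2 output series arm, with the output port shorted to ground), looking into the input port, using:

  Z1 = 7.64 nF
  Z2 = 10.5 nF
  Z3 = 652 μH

Step 1 — Angular frequency: ω = 2π·f = 2π·1750 = 1.1e+04 rad/s.
Step 2 — Component impedances:
  Z1: Z = 1/(jωC) = -j/(ω·C) = 0 - j1.19e+04 Ω
  Z2: Z = 1/(jωC) = -j/(ω·C) = 0 - j8661 Ω
  Z3: Z = jωL = j·1.1e+04·0.000652 = 0 + j7.169 Ω
Step 3 — With the output port shorted to ground, the output series arm Z2 runs from the junction to ground; the shunt arm Z3 also runs from the junction to ground. They appear in parallel: Z3 || Z2 = 0 + j7.175 Ω.
Step 4 — Series with input arm Z1: Z_in = Z1 + (Z3 || Z2) = 0 - j1.19e+04 Ω = 1.19e+04∠-90.0° Ω.

Z = 0 - j1.19e+04 Ω = 1.19e+04∠-90.0° Ω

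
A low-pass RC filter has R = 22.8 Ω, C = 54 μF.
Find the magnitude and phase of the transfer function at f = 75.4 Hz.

Step 1 — Angular frequency: ω = 2π·75.4 = 473.8 rad/s.
Step 2 — Transfer function: H(jω) = 1/(1 + jωRC).
Step 3 — Denominator: 1 + jωRC = 1 + j·473.8·22.8·5.4e-05 = 1 + j0.5833.
Step 4 — H = 0.7461 - j0.4352.
Step 5 — Magnitude: |H| = 0.8638 (-1.3 dB); phase: φ = -30.3°.

|H| = 0.8638 (-1.3 dB), φ = -30.3°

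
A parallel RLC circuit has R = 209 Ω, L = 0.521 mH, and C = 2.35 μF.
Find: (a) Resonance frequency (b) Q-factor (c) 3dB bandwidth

Step 1 — Resonance: ω₀ = 1/√(LC) = 1/√(0.000521·2.35e-06) = 2.858e+04 rad/s.
Step 2 — f₀ = ω₀/(2π) = 4548 Hz.
Step 3 — Parallel Q: Q = R/(ω₀L) = 209/(2.858e+04·0.000521) = 14.04.
Step 4 — Bandwidth: Δω = ω₀/Q = 2036 rad/s; BW = Δω/(2π) = 324 Hz.

(a) f₀ = 4548 Hz  (b) Q = 14.04  (c) BW = 324 Hz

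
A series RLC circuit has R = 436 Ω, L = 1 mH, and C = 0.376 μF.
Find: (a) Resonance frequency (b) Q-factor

Step 1 — Resonance condition Im(Z)=0 gives ω₀ = 1/√(LC).
Step 2 — ω₀ = 1/√(0.001·3.76e-07) = 5.157e+04 rad/s.
Step 3 — f₀ = ω₀/(2π) = 8208 Hz.
Step 4 — Series Q: Q = ω₀L/R = 5.157e+04·0.001/436 = 0.1183.

(a) f₀ = 8208 Hz  (b) Q = 0.1183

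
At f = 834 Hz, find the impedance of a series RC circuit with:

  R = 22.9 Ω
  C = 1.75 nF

Step 1 — Angular frequency: ω = 2π·f = 2π·834 = 5240 rad/s.
Step 2 — Component impedances:
  R: Z = R = 22.9 Ω
  C: Z = 1/(jωC) = -j/(ω·C) = 0 - j1.09e+05 Ω
Step 3 — Series combination: Z_total = R + C = 22.9 - j1.09e+05 Ω = 1.09e+05∠-90.0° Ω.

Z = 22.9 - j1.09e+05 Ω = 1.09e+05∠-90.0° Ω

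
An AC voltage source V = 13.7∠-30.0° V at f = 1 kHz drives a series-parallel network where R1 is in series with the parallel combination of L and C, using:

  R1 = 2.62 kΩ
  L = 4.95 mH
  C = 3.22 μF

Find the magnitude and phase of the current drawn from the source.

Step 1 — Angular frequency: ω = 2π·f = 2π·1000 = 6283 rad/s.
Step 2 — Component impedances:
  R1: Z = R = 2620 Ω
  L: Z = jωL = j·6283·0.00495 = 0 + j31.1 Ω
  C: Z = 1/(jωC) = -j/(ω·C) = 0 - j49.43 Ω
Step 3 — Parallel branch: L || C = 1/(1/L + 1/C) = 0 + j83.89 Ω.
Step 4 — Series with R1: Z_total = R1 + (L || C) = 2620 + j83.89 Ω = 2621∠1.8° Ω.
Step 5 — Source phasor: V = 13.7∠-30.0° V = 11.86 - j6.85 V.
Step 6 — Ohm's law: I = V / Z_total = (11.86 - j6.85) / (2620 + j83.89) = 0.00444 - j0.002757 A.
Step 7 — Convert to polar: |I| = 0.005226 A, ∠I = -31.8°.

I = 0.005226∠-31.8° A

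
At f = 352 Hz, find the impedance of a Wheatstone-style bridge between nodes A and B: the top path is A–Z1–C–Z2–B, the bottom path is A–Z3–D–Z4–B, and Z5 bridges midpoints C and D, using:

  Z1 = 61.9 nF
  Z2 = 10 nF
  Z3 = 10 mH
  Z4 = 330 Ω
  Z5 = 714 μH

Step 1 — Angular frequency: ω = 2π·f = 2π·352 = 2212 rad/s.
Step 2 — Component impedances:
  Z1: Z = 1/(jωC) = -j/(ω·C) = 0 - j7304 Ω
  Z2: Z = 1/(jωC) = -j/(ω·C) = 0 - j4.521e+04 Ω
  Z3: Z = jωL = j·2212·0.01 = 0 + j22.12 Ω
  Z4: Z = R = 330 Ω
  Z5: Z = jωL = j·2212·0.000714 = 0 + j1.579 Ω
Step 3 — Bridge requires nodal analysis (the Z5 bridge couples midpoints C and D, so the two paths cannot be reduced to a simple series/parallel combination). Setting node B to ground and injecting 1 A at node A, the 3-node admittance system at A, C, D solves to V_A = Z_AB = 330 + j19.78 Ω = 330.6∠3.4° Ω.

Z = 330 + j19.78 Ω = 330.6∠3.4° Ω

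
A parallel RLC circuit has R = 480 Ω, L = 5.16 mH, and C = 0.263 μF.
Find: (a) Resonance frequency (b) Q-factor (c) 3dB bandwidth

Step 1 — Resonance: ω₀ = 1/√(LC) = 1/√(0.00516·2.63e-07) = 2.715e+04 rad/s.
Step 2 — f₀ = ω₀/(2π) = 4320 Hz.
Step 3 — Parallel Q: Q = R/(ω₀L) = 480/(2.715e+04·0.00516) = 3.427.
Step 4 — Bandwidth: Δω = ω₀/Q = 7921 rad/s; BW = Δω/(2π) = 1261 Hz.

(a) f₀ = 4320 Hz  (b) Q = 3.427  (c) BW = 1261 Hz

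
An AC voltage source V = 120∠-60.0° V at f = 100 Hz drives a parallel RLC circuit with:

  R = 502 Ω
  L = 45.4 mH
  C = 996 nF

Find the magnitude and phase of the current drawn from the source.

Step 1 — Angular frequency: ω = 2π·f = 2π·100 = 628.3 rad/s.
Step 2 — Component impedances:
  R: Z = R = 502 Ω
  L: Z = jωL = j·628.3·0.0454 = 0 + j28.53 Ω
  C: Z = 1/(jωC) = -j/(ω·C) = 0 - j1598 Ω
Step 3 — Parallel combination: 1/Z_total = 1/R + 1/L + 1/C; Z_total = 1.675 + j28.95 Ω = 29∠86.7° Ω.
Step 4 — Source phasor: V = 120∠-60.0° V = 60 - j103.9 V.
Step 5 — Ohm's law: I = V / Z_total = (60 - j103.9) / (1.675 + j28.95) = -3.459 - j2.273 A.
Step 6 — Convert to polar: |I| = 4.139 A, ∠I = -146.7°.

I = 4.139∠-146.7° A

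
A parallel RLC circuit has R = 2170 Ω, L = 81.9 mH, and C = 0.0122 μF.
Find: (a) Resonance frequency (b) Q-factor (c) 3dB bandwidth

Step 1 — Resonance: ω₀ = 1/√(LC) = 1/√(0.0819·1.22e-08) = 3.164e+04 rad/s.
Step 2 — f₀ = ω₀/(2π) = 5035 Hz.
Step 3 — Parallel Q: Q = R/(ω₀L) = 2170/(3.164e+04·0.0819) = 0.8375.
Step 4 — Bandwidth: Δω = ω₀/Q = 3.777e+04 rad/s; BW = Δω/(2π) = 6012 Hz.

(a) f₀ = 5035 Hz  (b) Q = 0.8375  (c) BW = 6012 Hz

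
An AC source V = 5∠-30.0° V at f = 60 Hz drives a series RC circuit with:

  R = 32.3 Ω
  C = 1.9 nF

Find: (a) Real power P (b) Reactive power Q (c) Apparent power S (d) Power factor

Step 1 — Angular frequency: ω = 2π·f = 2π·60 = 377 rad/s.
Step 2 — Component impedances:
  R: Z = R = 32.3 Ω
  C: Z = 1/(jωC) = -j/(ω·C) = 0 - j1.396e+06 Ω
Step 3 — Series combination: Z_total = R + C = 32.3 - j1.396e+06 Ω = 1.396e+06∠-90.0° Ω.
Step 4 — Source phasor: V = 5∠-30.0° V = 4.33 - j2.5 V.
Step 5 — Current: I = V / Z = 1.791e-06 + j3.102e-06 A = 3.581e-06∠60.0° A.
Step 6 — Complex power: S = V·I* = 4.143e-10 - j1.791e-05 VA.
Step 7 — Real power: P = Re(S) = 4.143e-10 W.
Step 8 — Reactive power: Q = Im(S) = -1.791e-05 VAR.
Step 9 — Apparent power: |S| = 1.791e-05 VA.
Step 10 — Power factor: PF = P/|S| = 2.314e-05 (leading).

(a) P = 4.143e-10 W  (b) Q = -1.791e-05 VAR  (c) S = 1.791e-05 VA  (d) PF = 2.314e-05 (leading)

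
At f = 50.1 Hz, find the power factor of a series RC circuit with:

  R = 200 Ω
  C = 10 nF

Step 1 — Angular frequency: ω = 2π·f = 2π·50.1 = 314.8 rad/s.
Step 2 — Component impedances:
  R: Z = R = 200 Ω
  C: Z = 1/(jωC) = -j/(ω·C) = 0 - j3.177e+05 Ω
Step 3 — Series combination: Z_total = R + C = 200 - j3.177e+05 Ω = 3.177e+05∠-90.0° Ω.
Step 4 — Power factor: PF = cos(φ) = Re(Z)/|Z| = 200/3.1767e+05 = 0.0006296.
Step 5 — Type: Im(Z) = -3.177e+05 ⇒ leading (phase φ = -90.0°).

PF = 0.0006296 (leading, φ = -90.0°)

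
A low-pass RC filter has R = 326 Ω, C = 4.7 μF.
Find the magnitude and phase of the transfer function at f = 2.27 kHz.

Step 1 — Angular frequency: ω = 2π·2270 = 1.426e+04 rad/s.
Step 2 — Transfer function: H(jω) = 1/(1 + jωRC).
Step 3 — Denominator: 1 + jωRC = 1 + j·1.426e+04·326·4.7e-06 = 1 + j21.85.
Step 4 — H = 0.00209 - j0.04566.
Step 5 — Magnitude: |H| = 0.04571 (-26.8 dB); phase: φ = -87.4°.

|H| = 0.04571 (-26.8 dB), φ = -87.4°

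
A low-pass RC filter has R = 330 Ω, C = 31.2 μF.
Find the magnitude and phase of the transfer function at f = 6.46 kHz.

Step 1 — Angular frequency: ω = 2π·6460 = 4.059e+04 rad/s.
Step 2 — Transfer function: H(jω) = 1/(1 + jωRC).
Step 3 — Denominator: 1 + jωRC = 1 + j·4.059e+04·330·3.12e-05 = 1 + j417.9.
Step 4 — H = 5.726e-06 - j0.002393.
Step 5 — Magnitude: |H| = 0.002393 (-52.4 dB); phase: φ = -89.9°.

|H| = 0.002393 (-52.4 dB), φ = -89.9°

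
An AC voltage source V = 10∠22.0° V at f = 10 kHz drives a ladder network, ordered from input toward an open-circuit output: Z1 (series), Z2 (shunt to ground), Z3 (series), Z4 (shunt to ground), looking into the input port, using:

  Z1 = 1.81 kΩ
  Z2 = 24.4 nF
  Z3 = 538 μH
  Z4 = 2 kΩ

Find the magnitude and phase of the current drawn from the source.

Step 1 — Angular frequency: ω = 2π·f = 2π·1e+04 = 6.283e+04 rad/s.
Step 2 — Component impedances:
  Z1: Z = R = 1810 Ω
  Z2: Z = 1/(jωC) = -j/(ω·C) = 0 - j652.3 Ω
  Z3: Z = jωL = j·6.283e+04·0.000538 = 0 + j33.8 Ω
  Z4: Z = R = 2000 Ω
Step 3 — Ladder network (open output): work backward from the far end, alternating series and parallel combinations. Z_in = 2004 - j592.2 Ω = 2090∠-16.5° Ω.
Step 4 — Source phasor: V = 10∠22.0° V = 9.272 + j3.746 V.
Step 5 — Ohm's law: I = V / Z_total = (9.272 + j3.746) / (2004 - j592.2) = 0.003747 + j0.002976 A.
Step 6 — Convert to polar: |I| = 0.004785 A, ∠I = 38.5°.

I = 0.004785∠38.5° A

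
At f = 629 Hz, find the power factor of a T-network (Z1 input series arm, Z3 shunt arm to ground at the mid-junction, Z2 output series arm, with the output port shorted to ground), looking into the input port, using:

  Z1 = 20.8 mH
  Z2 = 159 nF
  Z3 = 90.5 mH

Step 1 — Angular frequency: ω = 2π·f = 2π·629 = 3952 rad/s.
Step 2 — Component impedances:
  Z1: Z = jωL = j·3952·0.0208 = 0 + j82.2 Ω
  Z2: Z = 1/(jωC) = -j/(ω·C) = 0 - j1591 Ω
  Z3: Z = jωL = j·3952·0.0905 = 0 + j357.7 Ω
Step 3 — With the output port shorted to ground, the output series arm Z2 runs from the junction to ground; the shunt arm Z3 also runs from the junction to ground. They appear in parallel: Z3 || Z2 = 0 + j461.4 Ω.
Step 4 — Series with input arm Z1: Z_in = Z1 + (Z3 || Z2) = 0 + j543.6 Ω = 543.6∠90.0° Ω.
Step 5 — Power factor: PF = cos(φ) = Re(Z)/|Z| = 0/543.6 = 0.
Step 6 — Type: Im(Z) = 543.6 ⇒ lagging (phase φ = 90.0°).

PF = 0 (lagging, φ = 90.0°)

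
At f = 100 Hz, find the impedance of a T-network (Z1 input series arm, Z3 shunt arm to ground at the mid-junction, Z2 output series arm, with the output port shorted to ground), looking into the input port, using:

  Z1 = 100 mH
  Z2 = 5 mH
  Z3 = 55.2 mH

Step 1 — Angular frequency: ω = 2π·f = 2π·100 = 628.3 rad/s.
Step 2 — Component impedances:
  Z1: Z = jωL = j·628.3·0.1 = 0 + j62.83 Ω
  Z2: Z = jωL = j·628.3·0.005 = 0 + j3.142 Ω
  Z3: Z = jωL = j·628.3·0.0552 = 0 + j34.68 Ω
Step 3 — With the output port shorted to ground, the output series arm Z2 runs from the junction to ground; the shunt arm Z3 also runs from the junction to ground. They appear in parallel: Z3 || Z2 = 0 + j2.881 Ω.
Step 4 — Series with input arm Z1: Z_in = Z1 + (Z3 || Z2) = 0 + j65.71 Ω = 65.71∠90.0° Ω.

Z = 0 + j65.71 Ω = 65.71∠90.0° Ω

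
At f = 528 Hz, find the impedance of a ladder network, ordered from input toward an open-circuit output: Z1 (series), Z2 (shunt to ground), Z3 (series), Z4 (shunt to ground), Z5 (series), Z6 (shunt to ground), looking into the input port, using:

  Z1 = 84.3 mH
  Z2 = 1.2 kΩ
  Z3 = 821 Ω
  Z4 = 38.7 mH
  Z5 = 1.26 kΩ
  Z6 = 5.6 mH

Step 1 — Angular frequency: ω = 2π·f = 2π·528 = 3318 rad/s.
Step 2 — Component impedances:
  Z1: Z = jωL = j·3318·0.0843 = 0 + j279.7 Ω
  Z2: Z = R = 1200 Ω
  Z3: Z = R = 821 Ω
  Z4: Z = jωL = j·3318·0.0387 = 0 + j128.4 Ω
  Z5: Z = R = 1260 Ω
  Z6: Z = jωL = j·3318·0.0056 = 0 + j18.58 Ω
Step 3 — Ladder network (open output): work backward from the far end, alternating series and parallel combinations. Z_in = 494.7 + j323.7 Ω = 591.2∠33.2° Ω.

Z = 494.7 + j323.7 Ω = 591.2∠33.2° Ω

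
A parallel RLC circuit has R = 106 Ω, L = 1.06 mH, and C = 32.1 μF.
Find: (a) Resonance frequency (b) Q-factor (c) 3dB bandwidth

Step 1 — Resonance: ω₀ = 1/√(LC) = 1/√(0.00106·3.21e-05) = 5421 rad/s.
Step 2 — f₀ = ω₀/(2π) = 862.8 Hz.
Step 3 — Parallel Q: Q = R/(ω₀L) = 106/(5421·0.00106) = 18.45.
Step 4 — Bandwidth: Δω = ω₀/Q = 293.9 rad/s; BW = Δω/(2π) = 46.77 Hz.

(a) f₀ = 862.8 Hz  (b) Q = 18.45  (c) BW = 46.77 Hz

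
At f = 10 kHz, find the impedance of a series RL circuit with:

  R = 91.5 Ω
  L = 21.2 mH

Step 1 — Angular frequency: ω = 2π·f = 2π·1e+04 = 6.283e+04 rad/s.
Step 2 — Component impedances:
  R: Z = R = 91.5 Ω
  L: Z = jωL = j·6.283e+04·0.0212 = 0 + j1332 Ω
Step 3 — Series combination: Z_total = R + L = 91.5 + j1332 Ω = 1335∠86.1° Ω.

Z = 91.5 + j1332 Ω = 1335∠86.1° Ω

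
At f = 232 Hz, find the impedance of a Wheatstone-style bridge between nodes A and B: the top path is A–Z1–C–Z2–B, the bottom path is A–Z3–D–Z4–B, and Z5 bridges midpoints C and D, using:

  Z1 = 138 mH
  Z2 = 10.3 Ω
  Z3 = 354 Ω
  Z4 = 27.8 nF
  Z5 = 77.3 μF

Step 1 — Angular frequency: ω = 2π·f = 2π·232 = 1458 rad/s.
Step 2 — Component impedances:
  Z1: Z = jωL = j·1458·0.138 = 0 + j201.2 Ω
  Z2: Z = R = 10.3 Ω
  Z3: Z = R = 354 Ω
  Z4: Z = 1/(jωC) = -j/(ω·C) = 0 - j2.468e+04 Ω
  Z5: Z = 1/(jωC) = -j/(ω·C) = 0 - j8.875 Ω
Step 3 — Bridge requires nodal analysis (the Z5 bridge couples midpoints C and D, so the two paths cannot be reduced to a simple series/parallel combination). Setting node B to ground and injecting 1 A at node A, the 3-node admittance system at A, C, D solves to V_A = Z_AB = 98.57 + j153.2 Ω = 182.2∠57.2° Ω.

Z = 98.57 + j153.2 Ω = 182.2∠57.2° Ω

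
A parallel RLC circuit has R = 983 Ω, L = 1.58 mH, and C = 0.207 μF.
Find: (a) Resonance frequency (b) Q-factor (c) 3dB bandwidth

Step 1 — Resonance: ω₀ = 1/√(LC) = 1/√(0.00158·2.07e-07) = 5.53e+04 rad/s.
Step 2 — f₀ = ω₀/(2π) = 8800 Hz.
Step 3 — Parallel Q: Q = R/(ω₀L) = 983/(5.53e+04·0.00158) = 11.25.
Step 4 — Bandwidth: Δω = ω₀/Q = 4914 rad/s; BW = Δω/(2π) = 782.2 Hz.

(a) f₀ = 8800 Hz  (b) Q = 11.25  (c) BW = 782.2 Hz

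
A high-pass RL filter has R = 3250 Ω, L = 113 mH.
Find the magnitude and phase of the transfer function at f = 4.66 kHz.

Step 1 — Angular frequency: ω = 2π·4660 = 2.928e+04 rad/s.
Step 2 — Transfer function: H(jω) = jωL/(R + jωL).
Step 3 — Numerator jωL = j·3309; denominator R + jωL = 3250 + j3309.
Step 4 — H = 0.5089 + j0.4999.
Step 5 — Magnitude: |H| = 0.7134 (-2.9 dB); phase: φ = 44.5°.

|H| = 0.7134 (-2.9 dB), φ = 44.5°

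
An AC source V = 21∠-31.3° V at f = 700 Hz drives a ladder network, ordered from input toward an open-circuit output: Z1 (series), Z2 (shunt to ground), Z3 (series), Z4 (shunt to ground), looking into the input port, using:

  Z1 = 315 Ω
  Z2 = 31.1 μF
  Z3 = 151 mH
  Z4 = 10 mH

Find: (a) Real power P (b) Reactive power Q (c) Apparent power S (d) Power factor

Step 1 — Angular frequency: ω = 2π·f = 2π·700 = 4398 rad/s.
Step 2 — Component impedances:
  Z1: Z = R = 315 Ω
  Z2: Z = 1/(jωC) = -j/(ω·C) = 0 - j7.311 Ω
  Z3: Z = jωL = j·4398·0.151 = 0 + j664.1 Ω
  Z4: Z = jωL = j·4398·0.01 = 0 + j43.98 Ω
Step 3 — Ladder network (open output): work backward from the far end, alternating series and parallel combinations. Z_in = 315 - j7.387 Ω = 315.1∠-1.3° Ω.
Step 4 — Source phasor: V = 21∠-31.3° V = 17.94 - j10.91 V.
Step 5 — Current: I = V / Z = 0.05774 - j0.03328 A = 0.06665∠-30.0° A.
Step 6 — Complex power: S = V·I* = 1.399 - j0.03281 VA.
Step 7 — Real power: P = Re(S) = 1.399 W.
Step 8 — Reactive power: Q = Im(S) = -0.03281 VAR.
Step 9 — Apparent power: |S| = 1.4 VA.
Step 10 — Power factor: PF = P/|S| = 0.9997 (leading).

(a) P = 1.399 W  (b) Q = -0.03281 VAR  (c) S = 1.4 VA  (d) PF = 0.9997 (leading)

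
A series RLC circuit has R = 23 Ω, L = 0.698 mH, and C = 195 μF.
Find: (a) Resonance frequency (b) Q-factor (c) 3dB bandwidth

Step 1 — Resonance: ω₀ = 1/√(LC) = 1/√(0.000698·0.000195) = 2711 rad/s.
Step 2 — f₀ = ω₀/(2π) = 431.4 Hz.
Step 3 — Series Q: Q = ω₀L/R = 2711·0.000698/23 = 0.08226.
Step 4 — Bandwidth: Δω = ω₀/Q = 3.295e+04 rad/s; BW = Δω/(2π) = 5244 Hz.

(a) f₀ = 431.4 Hz  (b) Q = 0.08226  (c) BW = 5244 Hz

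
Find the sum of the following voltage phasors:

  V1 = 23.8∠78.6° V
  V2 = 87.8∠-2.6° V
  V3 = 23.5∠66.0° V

Step 1 — Convert each phasor to rectangular form:
  V1 = 23.8·(cos(78.6°) + j·sin(78.6°)) = 4.704 + j23.33 V
  V2 = 87.8·(cos(-2.6°) + j·sin(-2.6°)) = 87.71 - j3.983 V
  V3 = 23.5·(cos(66.0°) + j·sin(66.0°)) = 9.558 + j21.47 V
Step 2 — Sum components: V_total = 102 + j40.82 V.
Step 3 — Convert to polar: |V_total| = 109.8 V, ∠V_total = 21.8°.

V_total = 109.8∠21.8° V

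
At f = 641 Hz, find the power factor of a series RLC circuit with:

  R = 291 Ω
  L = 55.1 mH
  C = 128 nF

Step 1 — Angular frequency: ω = 2π·f = 2π·641 = 4028 rad/s.
Step 2 — Component impedances:
  R: Z = R = 291 Ω
  L: Z = jωL = j·4028·0.0551 = 0 + j221.9 Ω
  C: Z = 1/(jωC) = -j/(ω·C) = 0 - j1940 Ω
Step 3 — Series combination: Z_total = R + L + C = 291 - j1718 Ω = 1742∠-80.4° Ω.
Step 4 — Power factor: PF = cos(φ) = Re(Z)/|Z| = 291/1742 = 0.167.
Step 5 — Type: Im(Z) = -1718 ⇒ leading (phase φ = -80.4°).

PF = 0.167 (leading, φ = -80.4°)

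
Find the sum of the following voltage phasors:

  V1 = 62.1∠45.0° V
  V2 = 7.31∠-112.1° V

Step 1 — Convert each phasor to rectangular form:
  V1 = 62.1·(cos(45.0°) + j·sin(45.0°)) = 43.91 + j43.91 V
  V2 = 7.31·(cos(-112.1°) + j·sin(-112.1°)) = -2.75 - j6.773 V
Step 2 — Sum components: V_total = 41.16 + j37.14 V.
Step 3 — Convert to polar: |V_total| = 55.44 V, ∠V_total = 42.1°.

V_total = 55.44∠42.1° V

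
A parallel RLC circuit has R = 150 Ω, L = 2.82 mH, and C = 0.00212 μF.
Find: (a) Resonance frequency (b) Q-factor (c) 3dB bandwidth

Step 1 — Resonance: ω₀ = 1/√(LC) = 1/√(0.00282·2.12e-09) = 4.09e+05 rad/s.
Step 2 — f₀ = ω₀/(2π) = 6.509e+04 Hz.
Step 3 — Parallel Q: Q = R/(ω₀L) = 150/(4.09e+05·0.00282) = 0.1301.
Step 4 — Bandwidth: Δω = ω₀/Q = 3.145e+06 rad/s; BW = Δω/(2π) = 5.005e+05 Hz.

(a) f₀ = 6.509e+04 Hz  (b) Q = 0.1301  (c) BW = 5.005e+05 Hz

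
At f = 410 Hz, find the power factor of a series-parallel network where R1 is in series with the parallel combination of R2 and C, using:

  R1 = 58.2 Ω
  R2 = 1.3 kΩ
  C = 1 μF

Step 1 — Angular frequency: ω = 2π·f = 2π·410 = 2576 rad/s.
Step 2 — Component impedances:
  R1: Z = R = 58.2 Ω
  R2: Z = R = 1300 Ω
  C: Z = 1/(jωC) = -j/(ω·C) = 0 - j388.2 Ω
Step 3 — Parallel branch: R2 || C = 1/(1/R2 + 1/C) = 106.4 - j356.4 Ω.
Step 4 — Series with R1: Z_total = R1 + (R2 || C) = 164.6 - j356.4 Ω = 392.6∠-65.2° Ω.
Step 5 — Power factor: PF = cos(φ) = Re(Z)/|Z| = 164.6/392.6 = 0.4193.
Step 6 — Type: Im(Z) = -356.4 ⇒ leading (phase φ = -65.2°).

PF = 0.4193 (leading, φ = -65.2°)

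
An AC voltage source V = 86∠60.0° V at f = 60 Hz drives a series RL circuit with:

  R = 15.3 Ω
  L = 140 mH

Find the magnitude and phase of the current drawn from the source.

Step 1 — Angular frequency: ω = 2π·f = 2π·60 = 377 rad/s.
Step 2 — Component impedances:
  R: Z = R = 15.3 Ω
  L: Z = jωL = j·377·0.14 = 0 + j52.78 Ω
Step 3 — Series combination: Z_total = R + L = 15.3 + j52.78 Ω = 54.95∠73.8° Ω.
Step 4 — Source phasor: V = 86∠60.0° V = 43 + j74.48 V.
Step 5 — Ohm's law: I = V / Z_total = (43 + j74.48) / (15.3 + j52.78) = 1.52 - j0.3742 A.
Step 6 — Convert to polar: |I| = 1.565 A, ∠I = -13.8°.

I = 1.565∠-13.8° A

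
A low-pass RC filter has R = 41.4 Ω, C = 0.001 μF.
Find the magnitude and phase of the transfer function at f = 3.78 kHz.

Step 1 — Angular frequency: ω = 2π·3780 = 2.375e+04 rad/s.
Step 2 — Transfer function: H(jω) = 1/(1 + jωRC).
Step 3 — Denominator: 1 + jωRC = 1 + j·2.375e+04·41.4·1e-09 = 1 + j0.0009833.
Step 4 — H = 1 - j0.0009833.
Step 5 — Magnitude: |H| = 1 (-0.0 dB); phase: φ = -0.1°.

|H| = 1 (-0.0 dB), φ = -0.1°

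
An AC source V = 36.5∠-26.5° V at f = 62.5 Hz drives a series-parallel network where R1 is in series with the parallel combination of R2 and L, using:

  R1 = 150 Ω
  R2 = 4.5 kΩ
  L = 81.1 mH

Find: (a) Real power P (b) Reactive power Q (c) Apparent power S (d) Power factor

Step 1 — Angular frequency: ω = 2π·f = 2π·62.5 = 392.7 rad/s.
Step 2 — Component impedances:
  R1: Z = R = 150 Ω
  R2: Z = R = 4500 Ω
  L: Z = jωL = j·392.7·0.0811 = 0 + j31.85 Ω
Step 3 — Parallel branch: R2 || L = 1/(1/R2 + 1/L) = 0.2254 + j31.85 Ω.
Step 4 — Series with R1: Z_total = R1 + (R2 || L) = 150.2 + j31.85 Ω = 153.6∠12.0° Ω.
Step 5 — Source phasor: V = 36.5∠-26.5° V = 32.67 - j16.29 V.
Step 6 — Current: I = V / Z = 0.1861 - j0.1479 A = 0.2377∠-38.5° A.
Step 7 — Complex power: S = V·I* = 8.487 + j1.799 VA.
Step 8 — Real power: P = Re(S) = 8.487 W.
Step 9 — Reactive power: Q = Im(S) = 1.799 VAR.
Step 10 — Apparent power: |S| = 8.676 VA.
Step 11 — Power factor: PF = P/|S| = 0.9783 (lagging).

(a) P = 8.487 W  (b) Q = 1.799 VAR  (c) S = 8.676 VA  (d) PF = 0.9783 (lagging)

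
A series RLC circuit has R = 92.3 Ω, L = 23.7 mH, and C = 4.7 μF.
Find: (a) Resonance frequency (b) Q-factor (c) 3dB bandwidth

Step 1 — Resonance condition Im(Z)=0 gives ω₀ = 1/√(LC).
Step 2 — ω₀ = 1/√(0.0237·4.7e-06) = 2996 rad/s.
Step 3 — f₀ = ω₀/(2π) = 476.9 Hz.
Step 4 — Series Q: Q = ω₀L/R = 2996·0.0237/92.3 = 0.7693.
Step 5 — 3dB bandwidth: Δω = ω₀/Q = 3895 rad/s; BW = Δω/(2π) = 619.8 Hz.

(a) f₀ = 476.9 Hz  (b) Q = 0.7693  (c) BW = 619.8 Hz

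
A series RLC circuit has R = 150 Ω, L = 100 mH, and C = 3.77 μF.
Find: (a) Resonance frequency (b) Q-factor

Step 1 — Resonance condition Im(Z)=0 gives ω₀ = 1/√(LC).
Step 2 — ω₀ = 1/√(0.1·3.77e-06) = 1629 rad/s.
Step 3 — f₀ = ω₀/(2π) = 259.2 Hz.
Step 4 — Series Q: Q = ω₀L/R = 1629·0.1/150 = 1.086.

(a) f₀ = 259.2 Hz  (b) Q = 1.086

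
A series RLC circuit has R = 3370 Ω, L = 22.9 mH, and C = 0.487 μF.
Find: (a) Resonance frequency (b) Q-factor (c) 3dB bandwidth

Step 1 — Resonance: ω₀ = 1/√(LC) = 1/√(0.0229·4.87e-07) = 9469 rad/s.
Step 2 — f₀ = ω₀/(2π) = 1507 Hz.
Step 3 — Series Q: Q = ω₀L/R = 9469·0.0229/3370 = 0.06435.
Step 4 — Bandwidth: Δω = ω₀/Q = 1.472e+05 rad/s; BW = Δω/(2π) = 2.342e+04 Hz.

(a) f₀ = 1507 Hz  (b) Q = 0.06435  (c) BW = 2.342e+04 Hz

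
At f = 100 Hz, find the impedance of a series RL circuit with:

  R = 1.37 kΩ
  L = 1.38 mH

Step 1 — Angular frequency: ω = 2π·f = 2π·100 = 628.3 rad/s.
Step 2 — Component impedances:
  R: Z = R = 1370 Ω
  L: Z = jωL = j·628.3·0.00138 = 0 + j0.8671 Ω
Step 3 — Series combination: Z_total = R + L = 1370 + j0.8671 Ω = 1370∠0.0° Ω.

Z = 1370 + j0.8671 Ω = 1370∠0.0° Ω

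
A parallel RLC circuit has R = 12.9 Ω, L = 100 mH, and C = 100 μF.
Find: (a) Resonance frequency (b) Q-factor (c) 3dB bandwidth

Step 1 — Resonance: ω₀ = 1/√(LC) = 1/√(0.1·0.0001) = 316.2 rad/s.
Step 2 — f₀ = ω₀/(2π) = 50.33 Hz.
Step 3 — Parallel Q: Q = R/(ω₀L) = 12.9/(316.2·0.1) = 0.4079.
Step 4 — Bandwidth: Δω = ω₀/Q = 775.2 rad/s; BW = Δω/(2π) = 123.4 Hz.

(a) f₀ = 50.33 Hz  (b) Q = 0.4079  (c) BW = 123.4 Hz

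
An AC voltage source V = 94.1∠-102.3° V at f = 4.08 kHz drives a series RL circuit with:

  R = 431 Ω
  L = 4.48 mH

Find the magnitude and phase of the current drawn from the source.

Step 1 — Angular frequency: ω = 2π·f = 2π·4080 = 2.564e+04 rad/s.
Step 2 — Component impedances:
  R: Z = R = 431 Ω
  L: Z = jωL = j·2.564e+04·0.00448 = 0 + j114.8 Ω
Step 3 — Series combination: Z_total = R + L = 431 + j114.8 Ω = 446∠14.9° Ω.
Step 4 — Source phasor: V = 94.1∠-102.3° V = -20.05 - j91.94 V.
Step 5 — Ohm's law: I = V / Z_total = (-20.05 - j91.94) / (431 + j114.8) = -0.0965 - j0.1876 A.
Step 6 — Convert to polar: |I| = 0.211 A, ∠I = -117.2°.

I = 0.211∠-117.2° A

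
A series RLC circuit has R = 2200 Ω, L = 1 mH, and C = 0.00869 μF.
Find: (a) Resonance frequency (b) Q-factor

Step 1 — Resonance condition Im(Z)=0 gives ω₀ = 1/√(LC).
Step 2 — ω₀ = 1/√(0.001·8.69e-09) = 3.392e+05 rad/s.
Step 3 — f₀ = ω₀/(2π) = 5.399e+04 Hz.
Step 4 — Series Q: Q = ω₀L/R = 3.392e+05·0.001/2200 = 0.1542.

(a) f₀ = 5.399e+04 Hz  (b) Q = 0.1542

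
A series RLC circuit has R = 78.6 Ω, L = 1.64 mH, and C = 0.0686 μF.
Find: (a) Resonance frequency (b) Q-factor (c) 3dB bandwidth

Step 1 — Resonance: ω₀ = 1/√(LC) = 1/√(0.00164·6.86e-08) = 9.428e+04 rad/s.
Step 2 — f₀ = ω₀/(2π) = 1.501e+04 Hz.
Step 3 — Series Q: Q = ω₀L/R = 9.428e+04·0.00164/78.6 = 1.967.
Step 4 — Bandwidth: Δω = ω₀/Q = 4.793e+04 rad/s; BW = Δω/(2π) = 7628 Hz.

(a) f₀ = 1.501e+04 Hz  (b) Q = 1.967  (c) BW = 7628 Hz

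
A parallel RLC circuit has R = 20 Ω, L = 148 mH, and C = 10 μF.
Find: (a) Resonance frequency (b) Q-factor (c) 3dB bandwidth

Step 1 — Resonance: ω₀ = 1/√(LC) = 1/√(0.148·1e-05) = 822 rad/s.
Step 2 — f₀ = ω₀/(2π) = 130.8 Hz.
Step 3 — Parallel Q: Q = R/(ω₀L) = 20/(822·0.148) = 0.1644.
Step 4 — Bandwidth: Δω = ω₀/Q = 5000 rad/s; BW = Δω/(2π) = 795.8 Hz.

(a) f₀ = 130.8 Hz  (b) Q = 0.1644  (c) BW = 795.8 Hz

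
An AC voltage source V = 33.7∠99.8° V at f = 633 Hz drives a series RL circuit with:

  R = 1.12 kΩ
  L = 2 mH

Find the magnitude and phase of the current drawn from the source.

Step 1 — Angular frequency: ω = 2π·f = 2π·633 = 3977 rad/s.
Step 2 — Component impedances:
  R: Z = R = 1120 Ω
  L: Z = jωL = j·3977·0.002 = 0 + j7.955 Ω
Step 3 — Series combination: Z_total = R + L = 1120 + j7.955 Ω = 1120∠0.4° Ω.
Step 4 — Source phasor: V = 33.7∠99.8° V = -5.736 + j33.21 V.
Step 5 — Ohm's law: I = V / Z_total = (-5.736 + j33.21) / (1120 + j7.955) = -0.004911 + j0.02969 A.
Step 6 — Convert to polar: |I| = 0.03009 A, ∠I = 99.4°.

I = 0.03009∠99.4° A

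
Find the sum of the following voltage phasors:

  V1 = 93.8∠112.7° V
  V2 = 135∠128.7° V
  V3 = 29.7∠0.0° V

Step 1 — Convert each phasor to rectangular form:
  V1 = 93.8·(cos(112.7°) + j·sin(112.7°)) = -36.2 + j86.53 V
  V2 = 135·(cos(128.7°) + j·sin(128.7°)) = -84.41 + j105.4 V
  V3 = 29.7·(cos(0.0°) + j·sin(0.0°)) = 29.7 V
Step 2 — Sum components: V_total = -90.91 + j191.9 V.
Step 3 — Convert to polar: |V_total| = 212.3 V, ∠V_total = 115.3°.

V_total = 212.3∠115.3° V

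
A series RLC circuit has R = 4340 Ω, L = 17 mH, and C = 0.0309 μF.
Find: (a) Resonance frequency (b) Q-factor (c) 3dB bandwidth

Step 1 — Resonance: ω₀ = 1/√(LC) = 1/√(0.017·3.09e-08) = 4.363e+04 rad/s.
Step 2 — f₀ = ω₀/(2π) = 6944 Hz.
Step 3 — Series Q: Q = ω₀L/R = 4.363e+04·0.017/4340 = 0.1709.
Step 4 — Bandwidth: Δω = ω₀/Q = 2.553e+05 rad/s; BW = Δω/(2π) = 4.063e+04 Hz.

(a) f₀ = 6944 Hz  (b) Q = 0.1709  (c) BW = 4.063e+04 Hz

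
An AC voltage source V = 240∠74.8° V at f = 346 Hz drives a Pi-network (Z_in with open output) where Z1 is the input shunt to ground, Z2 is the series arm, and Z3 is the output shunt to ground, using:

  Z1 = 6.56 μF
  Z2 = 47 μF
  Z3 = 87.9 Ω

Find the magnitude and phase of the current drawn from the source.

Step 1 — Angular frequency: ω = 2π·f = 2π·346 = 2174 rad/s.
Step 2 — Component impedances:
  Z1: Z = 1/(jωC) = -j/(ω·C) = 0 - j70.12 Ω
  Z2: Z = 1/(jωC) = -j/(ω·C) = 0 - j9.787 Ω
  Z3: Z = R = 87.9 Ω
Step 3 — With open output, the series arm Z2 and the output shunt Z3 appear in series to ground: Z2 + Z3 = 87.9 - j9.787 Ω.
Step 4 — Parallel with input shunt Z1: Z_in = Z1 || (Z2 + Z3) = 30.63 - j42.28 Ω = 52.21∠-54.1° Ω.
Step 5 — Source phasor: V = 240∠74.8° V = 62.93 + j231.6 V.
Step 6 — Ohm's law: I = V / Z_total = (62.93 + j231.6) / (30.63 - j42.28) = -2.886 + j3.579 A.
Step 7 — Convert to polar: |I| = 4.597 A, ∠I = 128.9°.

I = 4.597∠128.9° A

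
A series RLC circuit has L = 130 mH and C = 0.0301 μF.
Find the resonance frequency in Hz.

Step 1 — Resonance condition Im(Z)=0 gives ω₀ = 1/√(LC).
Step 2 — ω₀ = 1/√(0.13·3.01e-08) = 1.599e+04 rad/s.
Step 3 — f₀ = ω₀/(2π) = 2544 Hz.

f₀ = 2544 Hz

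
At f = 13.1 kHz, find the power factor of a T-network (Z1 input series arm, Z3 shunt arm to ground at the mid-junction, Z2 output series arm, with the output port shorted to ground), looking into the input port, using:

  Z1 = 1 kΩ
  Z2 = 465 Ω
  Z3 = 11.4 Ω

Step 1 — Angular frequency: ω = 2π·f = 2π·1.31e+04 = 8.231e+04 rad/s.
Step 2 — Component impedances:
  Z1: Z = R = 1000 Ω
  Z2: Z = R = 465 Ω
  Z3: Z = R = 11.4 Ω
Step 3 — With the output port shorted to ground, the output series arm Z2 runs from the junction to ground; the shunt arm Z3 also runs from the junction to ground. They appear in parallel: Z3 || Z2 = 11.13 Ω.
Step 4 — Series with input arm Z1: Z_in = Z1 + (Z3 || Z2) = 1011 Ω = 1011∠0.0° Ω.
Step 5 — Power factor: PF = cos(φ) = Re(Z)/|Z| = 1011/1011 = 1.
Step 6 — Type: Im(Z) = 0 ⇒ unity (phase φ = 0.0°).

PF = 1 (unity, φ = 0.0°)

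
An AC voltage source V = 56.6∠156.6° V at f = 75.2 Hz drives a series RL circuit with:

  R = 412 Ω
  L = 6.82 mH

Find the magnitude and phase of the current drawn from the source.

Step 1 — Angular frequency: ω = 2π·f = 2π·75.2 = 472.5 rad/s.
Step 2 — Component impedances:
  R: Z = R = 412 Ω
  L: Z = jωL = j·472.5·0.00682 = 0 + j3.222 Ω
Step 3 — Series combination: Z_total = R + L = 412 + j3.222 Ω = 412∠0.4° Ω.
Step 4 — Source phasor: V = 56.6∠156.6° V = -51.94 + j22.48 V.
Step 5 — Ohm's law: I = V / Z_total = (-51.94 + j22.48) / (412 + j3.222) = -0.1256 + j0.05554 A.
Step 6 — Convert to polar: |I| = 0.1374 A, ∠I = 156.2°.

I = 0.1374∠156.2° A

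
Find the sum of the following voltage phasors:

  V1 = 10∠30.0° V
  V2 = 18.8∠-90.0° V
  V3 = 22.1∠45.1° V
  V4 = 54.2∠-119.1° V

Step 1 — Convert each phasor to rectangular form:
  V1 = 10·(cos(30.0°) + j·sin(30.0°)) = 8.66 + j5 V
  V2 = 18.8·(cos(-90.0°) + j·sin(-90.0°)) = 0 - j18.8 V
  V3 = 22.1·(cos(45.1°) + j·sin(45.1°)) = 15.6 + j15.65 V
  V4 = 54.2·(cos(-119.1°) + j·sin(-119.1°)) = -26.36 - j47.36 V
Step 2 — Sum components: V_total = -2.099 - j45.5 V.
Step 3 — Convert to polar: |V_total| = 45.55 V, ∠V_total = -92.6°.

V_total = 45.55∠-92.6° V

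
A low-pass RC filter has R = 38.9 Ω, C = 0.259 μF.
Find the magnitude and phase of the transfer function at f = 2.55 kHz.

Step 1 — Angular frequency: ω = 2π·2550 = 1.602e+04 rad/s.
Step 2 — Transfer function: H(jω) = 1/(1 + jωRC).
Step 3 — Denominator: 1 + jωRC = 1 + j·1.602e+04·38.9·2.59e-07 = 1 + j0.1614.
Step 4 — H = 0.9746 - j0.1573.
Step 5 — Magnitude: |H| = 0.9872 (-0.1 dB); phase: φ = -9.2°.

|H| = 0.9872 (-0.1 dB), φ = -9.2°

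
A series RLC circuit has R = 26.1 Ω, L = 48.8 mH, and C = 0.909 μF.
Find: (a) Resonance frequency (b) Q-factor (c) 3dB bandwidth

Step 1 — Resonance: ω₀ = 1/√(LC) = 1/√(0.0488·9.09e-07) = 4748 rad/s.
Step 2 — f₀ = ω₀/(2π) = 755.7 Hz.
Step 3 — Series Q: Q = ω₀L/R = 4748·0.0488/26.1 = 8.877.
Step 4 — Bandwidth: Δω = ω₀/Q = 534.8 rad/s; BW = Δω/(2π) = 85.12 Hz.

(a) f₀ = 755.7 Hz  (b) Q = 8.877  (c) BW = 85.12 Hz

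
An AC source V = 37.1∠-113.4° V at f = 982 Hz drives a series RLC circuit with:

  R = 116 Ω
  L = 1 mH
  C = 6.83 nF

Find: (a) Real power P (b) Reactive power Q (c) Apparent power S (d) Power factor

Step 1 — Angular frequency: ω = 2π·f = 2π·982 = 6170 rad/s.
Step 2 — Component impedances:
  R: Z = R = 116 Ω
  L: Z = jωL = j·6170·0.001 = 0 + j6.17 Ω
  C: Z = 1/(jωC) = -j/(ω·C) = 0 - j2.373e+04 Ω
Step 3 — Series combination: Z_total = R + L + C = 116 - j2.372e+04 Ω = 2.372e+04∠-89.7° Ω.
Step 4 — Source phasor: V = 37.1∠-113.4° V = -14.73 - j34.05 V.
Step 5 — Current: I = V / Z = 0.001432 - j0.0006281 A = 0.001564∠-23.7° A.
Step 6 — Complex power: S = V·I* = 0.0002837 - j0.05802 VA.
Step 7 — Real power: P = Re(S) = 0.0002837 W.
Step 8 — Reactive power: Q = Im(S) = -0.05802 VAR.
Step 9 — Apparent power: |S| = 0.05802 VA.
Step 10 — Power factor: PF = P/|S| = 0.00489 (leading).

(a) P = 0.0002837 W  (b) Q = -0.05802 VAR  (c) S = 0.05802 VA  (d) PF = 0.00489 (leading)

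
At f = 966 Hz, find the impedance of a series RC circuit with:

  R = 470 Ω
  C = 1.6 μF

Step 1 — Angular frequency: ω = 2π·f = 2π·966 = 6070 rad/s.
Step 2 — Component impedances:
  R: Z = R = 470 Ω
  C: Z = 1/(jωC) = -j/(ω·C) = 0 - j103 Ω
Step 3 — Series combination: Z_total = R + C = 470 - j103 Ω = 481.1∠-12.4° Ω.

Z = 470 - j103 Ω = 481.1∠-12.4° Ω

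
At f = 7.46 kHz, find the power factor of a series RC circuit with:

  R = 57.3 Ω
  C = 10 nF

Step 1 — Angular frequency: ω = 2π·f = 2π·7460 = 4.687e+04 rad/s.
Step 2 — Component impedances:
  R: Z = R = 57.3 Ω
  C: Z = 1/(jωC) = -j/(ω·C) = 0 - j2133 Ω
Step 3 — Series combination: Z_total = R + C = 57.3 - j2133 Ω = 2134∠-88.5° Ω.
Step 4 — Power factor: PF = cos(φ) = Re(Z)/|Z| = 57.3/2134 = 0.02685.
Step 5 — Type: Im(Z) = -2133 ⇒ leading (phase φ = -88.5°).

PF = 0.02685 (leading, φ = -88.5°)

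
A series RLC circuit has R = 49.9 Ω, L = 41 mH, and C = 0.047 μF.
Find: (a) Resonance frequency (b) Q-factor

Step 1 — Resonance condition Im(Z)=0 gives ω₀ = 1/√(LC).
Step 2 — ω₀ = 1/√(0.041·4.7e-08) = 2.278e+04 rad/s.
Step 3 — f₀ = ω₀/(2π) = 3626 Hz.
Step 4 — Series Q: Q = ω₀L/R = 2.278e+04·0.041/49.9 = 18.72.

(a) f₀ = 3626 Hz  (b) Q = 18.72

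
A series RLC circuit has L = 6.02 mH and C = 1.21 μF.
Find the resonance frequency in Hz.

Step 1 — Resonance condition Im(Z)=0 gives ω₀ = 1/√(LC).
Step 2 — ω₀ = 1/√(0.00602·1.21e-06) = 1.172e+04 rad/s.
Step 3 — f₀ = ω₀/(2π) = 1865 Hz.

f₀ = 1865 Hz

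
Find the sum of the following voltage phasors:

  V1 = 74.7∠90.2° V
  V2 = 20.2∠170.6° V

Step 1 — Convert each phasor to rectangular form:
  V1 = 74.7·(cos(90.2°) + j·sin(90.2°)) = -0.2608 + j74.7 V
  V2 = 20.2·(cos(170.6°) + j·sin(170.6°)) = -19.93 + j3.299 V
Step 2 — Sum components: V_total = -20.19 + j78 V.
Step 3 — Convert to polar: |V_total| = 80.57 V, ∠V_total = 104.5°.

V_total = 80.57∠104.5° V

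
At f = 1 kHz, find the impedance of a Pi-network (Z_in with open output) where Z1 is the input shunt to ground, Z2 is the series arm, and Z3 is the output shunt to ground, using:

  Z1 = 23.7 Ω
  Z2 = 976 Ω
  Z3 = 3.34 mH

Step 1 — Angular frequency: ω = 2π·f = 2π·1000 = 6283 rad/s.
Step 2 — Component impedances:
  Z1: Z = R = 23.7 Ω
  Z2: Z = R = 976 Ω
  Z3: Z = jωL = j·6283·0.00334 = 0 + j20.99 Ω
Step 3 — With open output, the series arm Z2 and the output shunt Z3 appear in series to ground: Z2 + Z3 = 976 + j20.99 Ω.
Step 4 — Parallel with input shunt Z1: Z_in = Z1 || (Z2 + Z3) = 23.14 + j0.01179 Ω = 23.14∠0.0° Ω.

Z = 23.14 + j0.01179 Ω = 23.14∠0.0° Ω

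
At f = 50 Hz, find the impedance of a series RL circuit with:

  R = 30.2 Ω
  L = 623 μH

Step 1 — Angular frequency: ω = 2π·f = 2π·50 = 314.2 rad/s.
Step 2 — Component impedances:
  R: Z = R = 30.2 Ω
  L: Z = jωL = j·314.2·0.000623 = 0 + j0.1957 Ω
Step 3 — Series combination: Z_total = R + L = 30.2 + j0.1957 Ω = 30.2∠0.4° Ω.

Z = 30.2 + j0.1957 Ω = 30.2∠0.4° Ω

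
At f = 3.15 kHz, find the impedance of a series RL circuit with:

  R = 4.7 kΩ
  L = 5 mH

Step 1 — Angular frequency: ω = 2π·f = 2π·3150 = 1.979e+04 rad/s.
Step 2 — Component impedances:
  R: Z = R = 4700 Ω
  L: Z = jωL = j·1.979e+04·0.005 = 0 + j98.96 Ω
Step 3 — Series combination: Z_total = R + L = 4700 + j98.96 Ω = 4701∠1.2° Ω.

Z = 4700 + j98.96 Ω = 4701∠1.2° Ω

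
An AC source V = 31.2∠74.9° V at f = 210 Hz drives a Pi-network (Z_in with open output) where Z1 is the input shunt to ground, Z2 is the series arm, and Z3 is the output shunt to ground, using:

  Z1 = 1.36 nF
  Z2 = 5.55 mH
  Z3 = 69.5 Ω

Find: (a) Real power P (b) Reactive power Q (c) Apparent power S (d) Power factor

Step 1 — Angular frequency: ω = 2π·f = 2π·210 = 1319 rad/s.
Step 2 — Component impedances:
  Z1: Z = 1/(jωC) = -j/(ω·C) = 0 - j5.573e+05 Ω
  Z2: Z = jωL = j·1319·0.00555 = 0 + j7.323 Ω
  Z3: Z = R = 69.5 Ω
Step 3 — With open output, the series arm Z2 and the output shunt Z3 appear in series to ground: Z2 + Z3 = 69.5 + j7.323 Ω.
Step 4 — Parallel with input shunt Z1: Z_in = Z1 || (Z2 + Z3) = 69.5 + j7.314 Ω = 69.89∠6.0° Ω.
Step 5 — Source phasor: V = 31.2∠74.9° V = 8.128 + j30.12 V.
Step 6 — Current: I = V / Z = 0.1608 + j0.4165 A = 0.4464∠68.9° A.
Step 7 — Complex power: S = V·I* = 13.85 + j1.458 VA.
Step 8 — Real power: P = Re(S) = 13.85 W.
Step 9 — Reactive power: Q = Im(S) = 1.458 VAR.
Step 10 — Apparent power: |S| = 13.93 VA.
Step 11 — Power factor: PF = P/|S| = 0.9945 (lagging).

(a) P = 13.85 W  (b) Q = 1.458 VAR  (c) S = 13.93 VA  (d) PF = 0.9945 (lagging)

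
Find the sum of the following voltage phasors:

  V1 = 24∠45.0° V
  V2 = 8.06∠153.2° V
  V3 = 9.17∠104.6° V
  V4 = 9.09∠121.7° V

Step 1 — Convert each phasor to rectangular form:
  V1 = 24·(cos(45.0°) + j·sin(45.0°)) = 16.97 + j16.97 V
  V2 = 8.06·(cos(153.2°) + j·sin(153.2°)) = -7.194 + j3.634 V
  V3 = 9.17·(cos(104.6°) + j·sin(104.6°)) = -2.311 + j8.874 V
  V4 = 9.09·(cos(121.7°) + j·sin(121.7°)) = -4.777 + j7.734 V
Step 2 — Sum components: V_total = 2.688 + j37.21 V.
Step 3 — Convert to polar: |V_total| = 37.31 V, ∠V_total = 85.9°.

V_total = 37.31∠85.9° V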